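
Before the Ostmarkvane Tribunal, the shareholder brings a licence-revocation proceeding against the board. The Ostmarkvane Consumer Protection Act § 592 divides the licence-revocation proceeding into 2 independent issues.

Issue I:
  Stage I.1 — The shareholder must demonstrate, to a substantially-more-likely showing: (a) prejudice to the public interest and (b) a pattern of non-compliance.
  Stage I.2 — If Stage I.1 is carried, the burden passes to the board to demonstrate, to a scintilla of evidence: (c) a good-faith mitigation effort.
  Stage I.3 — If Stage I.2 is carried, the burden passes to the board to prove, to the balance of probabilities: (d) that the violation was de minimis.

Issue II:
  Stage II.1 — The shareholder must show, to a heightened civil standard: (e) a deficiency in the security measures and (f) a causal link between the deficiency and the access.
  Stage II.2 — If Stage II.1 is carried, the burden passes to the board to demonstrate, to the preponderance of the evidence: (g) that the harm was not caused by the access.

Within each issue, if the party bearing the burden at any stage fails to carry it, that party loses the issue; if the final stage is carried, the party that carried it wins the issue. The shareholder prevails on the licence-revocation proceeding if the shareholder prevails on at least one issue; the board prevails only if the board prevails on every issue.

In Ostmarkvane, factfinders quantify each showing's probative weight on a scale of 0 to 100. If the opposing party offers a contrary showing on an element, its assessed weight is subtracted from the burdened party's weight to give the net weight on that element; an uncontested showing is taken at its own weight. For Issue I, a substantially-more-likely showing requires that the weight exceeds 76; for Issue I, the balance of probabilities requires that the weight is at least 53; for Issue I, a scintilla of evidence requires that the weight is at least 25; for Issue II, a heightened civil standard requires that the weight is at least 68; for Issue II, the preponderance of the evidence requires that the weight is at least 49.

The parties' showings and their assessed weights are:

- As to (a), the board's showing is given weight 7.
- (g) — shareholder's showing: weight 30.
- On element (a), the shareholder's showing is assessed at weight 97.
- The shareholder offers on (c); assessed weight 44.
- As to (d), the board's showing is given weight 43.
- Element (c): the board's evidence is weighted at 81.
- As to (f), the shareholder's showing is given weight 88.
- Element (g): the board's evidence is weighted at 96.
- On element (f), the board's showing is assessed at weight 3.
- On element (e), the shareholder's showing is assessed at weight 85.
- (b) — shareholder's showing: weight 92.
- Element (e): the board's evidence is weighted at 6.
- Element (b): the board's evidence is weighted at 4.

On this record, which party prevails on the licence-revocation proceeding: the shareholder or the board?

— Issue I —
Stage I.1 — burden on shareholder; standard: a substantially-more-likely showing (weight exceeds 76).
    (a): 97 − 7 = 90 > 76 [met]
    (b): 92 − 4 = 88 > 76 [met]
  The shareholder carries Stage I.1; the board now bears the burden.
Stage I.2 — burden on board; standard: a scintilla of evidence (weight is at least 25).
    (c): 81 − 44 = 37 ≥ 25 [met]
  Stage I.2 carried; the burden remains with the board.
Stage I.3 — burden on board; standard: the balance of probabilities (weight is at least 53).
    (d): 43 < 53 [not met]
  Stage I.3 not carried; the board fails its burden.
So the shareholder prevails on this issue.
— Issue II —
At Stage II.1 the shareholder must meet a heightened civil standard (weight is at least 68): on (e) the weight is 85 less the opposing 6 gives net 79, ≥ 68, so (e) meets the standard; on (f) the weight is 88 less the opposing 3 gives net 85, ≥ 68, so (f) meets the standard.
  All elements met. The burden passes to the board.
At Stage II.2 the board must meet the preponderance of the evidence (weight is at least 49): on (g) the weight is 96 less the opposing 30 gives net 66, which does reach 49, so (g) meets the standard.
  The board carries the last stage.
Every stage carried; the board prevails on this issue.
Per-issue: Issue I → shareholder; Issue II → board. The shareholder must prevail on at least one issue; overall, the shareholder prevails.

shareholder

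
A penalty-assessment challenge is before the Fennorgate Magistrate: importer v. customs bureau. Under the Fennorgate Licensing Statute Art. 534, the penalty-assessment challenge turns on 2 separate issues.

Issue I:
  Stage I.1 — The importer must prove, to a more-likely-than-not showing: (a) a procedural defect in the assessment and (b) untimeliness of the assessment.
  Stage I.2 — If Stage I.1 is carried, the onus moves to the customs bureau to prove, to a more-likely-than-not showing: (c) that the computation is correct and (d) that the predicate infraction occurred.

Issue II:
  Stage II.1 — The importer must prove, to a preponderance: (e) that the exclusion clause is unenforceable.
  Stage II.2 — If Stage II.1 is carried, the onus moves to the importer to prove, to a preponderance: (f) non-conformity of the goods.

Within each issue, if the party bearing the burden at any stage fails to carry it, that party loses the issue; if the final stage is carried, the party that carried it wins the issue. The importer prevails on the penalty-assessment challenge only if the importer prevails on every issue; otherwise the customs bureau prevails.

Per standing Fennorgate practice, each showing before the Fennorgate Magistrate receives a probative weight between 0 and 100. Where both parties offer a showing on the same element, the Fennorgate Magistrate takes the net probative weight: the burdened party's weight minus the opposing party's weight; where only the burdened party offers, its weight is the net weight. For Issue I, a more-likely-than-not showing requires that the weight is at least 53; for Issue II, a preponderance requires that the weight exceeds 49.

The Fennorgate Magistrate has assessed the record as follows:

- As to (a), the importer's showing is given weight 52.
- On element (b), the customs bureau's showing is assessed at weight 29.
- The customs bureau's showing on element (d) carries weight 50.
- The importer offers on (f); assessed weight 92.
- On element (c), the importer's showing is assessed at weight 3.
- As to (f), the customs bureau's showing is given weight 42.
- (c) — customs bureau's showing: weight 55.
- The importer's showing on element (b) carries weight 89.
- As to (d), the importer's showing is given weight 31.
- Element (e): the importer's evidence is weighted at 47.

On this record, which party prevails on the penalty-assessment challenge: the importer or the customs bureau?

customs bureau

— Issue I —
Stage I.1 (importer, a more-likely-than-not showing, weight is at least 53): (a) 52 < 53 — fails; (b) net 89−29=60 ≥ 53 — meets.
  The importer does not carry Stage I.1.
The analysis ends at Stage I.1; the customs bureau prevails on this issue.
— Issue II —
Stage II.1 — burden on importer; standard: a preponderance (weight exceeds 49).
    (e): 47 ≤ 49 [not met]
  The importer does not carry Stage II.1.
The customs bureau prevails on this issue.
Per-issue: Issue I → customs bureau; Issue II → customs bureau. The importer must prevail on every issue; overall, the customs bureau prevails.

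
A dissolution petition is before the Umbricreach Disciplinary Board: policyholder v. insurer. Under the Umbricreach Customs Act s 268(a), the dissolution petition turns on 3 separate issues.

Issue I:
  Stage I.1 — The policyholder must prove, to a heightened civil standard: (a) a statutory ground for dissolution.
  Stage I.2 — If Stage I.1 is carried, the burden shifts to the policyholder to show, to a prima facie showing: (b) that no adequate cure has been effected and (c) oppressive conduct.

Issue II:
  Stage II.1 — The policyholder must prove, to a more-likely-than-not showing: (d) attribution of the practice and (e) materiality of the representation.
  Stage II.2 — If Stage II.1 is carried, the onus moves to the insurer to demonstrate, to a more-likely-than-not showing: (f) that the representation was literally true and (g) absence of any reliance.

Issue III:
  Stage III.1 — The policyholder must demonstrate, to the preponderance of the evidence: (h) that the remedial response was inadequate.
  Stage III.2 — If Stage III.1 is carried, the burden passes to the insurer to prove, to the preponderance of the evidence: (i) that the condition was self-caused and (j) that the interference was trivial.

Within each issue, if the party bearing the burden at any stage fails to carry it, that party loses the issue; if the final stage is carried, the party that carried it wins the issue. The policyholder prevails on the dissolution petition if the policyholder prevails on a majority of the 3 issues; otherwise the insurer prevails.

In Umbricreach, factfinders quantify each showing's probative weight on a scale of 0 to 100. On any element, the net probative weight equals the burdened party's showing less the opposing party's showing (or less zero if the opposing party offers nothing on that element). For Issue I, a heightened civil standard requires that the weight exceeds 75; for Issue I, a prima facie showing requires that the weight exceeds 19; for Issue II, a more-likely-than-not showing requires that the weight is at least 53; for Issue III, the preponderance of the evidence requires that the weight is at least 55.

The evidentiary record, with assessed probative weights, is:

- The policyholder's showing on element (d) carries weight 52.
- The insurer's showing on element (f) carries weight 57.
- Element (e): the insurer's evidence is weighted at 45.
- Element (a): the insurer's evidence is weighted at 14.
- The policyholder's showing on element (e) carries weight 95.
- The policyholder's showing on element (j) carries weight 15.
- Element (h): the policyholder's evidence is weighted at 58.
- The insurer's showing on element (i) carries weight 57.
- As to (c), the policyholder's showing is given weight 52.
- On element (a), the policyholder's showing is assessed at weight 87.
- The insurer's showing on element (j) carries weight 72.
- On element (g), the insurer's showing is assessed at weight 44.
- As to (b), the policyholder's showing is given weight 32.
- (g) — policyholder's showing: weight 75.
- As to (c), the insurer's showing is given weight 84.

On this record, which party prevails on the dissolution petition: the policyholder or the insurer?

insurer

— Issue I —
Stage I.1 (policyholder, a heightened civil standard, weight exceeds 75): (a) net 87−14=73 ≤ 75 — fails.
  The policyholder does not carry Stage I.1.
So the insurer prevails on this issue.
— Issue II —
Stage II.1 — burden on policyholder; standard: a more-likely-than-not showing (weight is at least 53).
    (d): 52 < 53 [not met]
    (e): 95 − 45 = 50 < 53 [not met]
  Stage II.1 not carried; the policyholder fails its burden.
So the insurer prevails on this issue.
— Issue III —
At Stage III.1 the policyholder must meet the preponderance of the evidence (weight is at least 55): on (h) the weight is 58, which does reach 55, so (h) meets the standard.
  Stage III.1 carried; the burden shifts to the insurer.
At Stage III.2 the insurer must meet the preponderance of the evidence (weight is at least 55): on (i) the weight is 57, ≥ 55, so (i) meets the standard; on (j) the weight is 72 less the opposing 15 gives net 57, which does reach 55, so (j) meets the standard.
  Stage III.2 carried; the final stage is satisfied.
With every stage satisfied, the insurer prevails on this issue.
Per-issue: Issue I → insurer; Issue II → insurer; Issue III → insurer. The policyholder must prevail on a majority of issues; overall, the insurer prevails.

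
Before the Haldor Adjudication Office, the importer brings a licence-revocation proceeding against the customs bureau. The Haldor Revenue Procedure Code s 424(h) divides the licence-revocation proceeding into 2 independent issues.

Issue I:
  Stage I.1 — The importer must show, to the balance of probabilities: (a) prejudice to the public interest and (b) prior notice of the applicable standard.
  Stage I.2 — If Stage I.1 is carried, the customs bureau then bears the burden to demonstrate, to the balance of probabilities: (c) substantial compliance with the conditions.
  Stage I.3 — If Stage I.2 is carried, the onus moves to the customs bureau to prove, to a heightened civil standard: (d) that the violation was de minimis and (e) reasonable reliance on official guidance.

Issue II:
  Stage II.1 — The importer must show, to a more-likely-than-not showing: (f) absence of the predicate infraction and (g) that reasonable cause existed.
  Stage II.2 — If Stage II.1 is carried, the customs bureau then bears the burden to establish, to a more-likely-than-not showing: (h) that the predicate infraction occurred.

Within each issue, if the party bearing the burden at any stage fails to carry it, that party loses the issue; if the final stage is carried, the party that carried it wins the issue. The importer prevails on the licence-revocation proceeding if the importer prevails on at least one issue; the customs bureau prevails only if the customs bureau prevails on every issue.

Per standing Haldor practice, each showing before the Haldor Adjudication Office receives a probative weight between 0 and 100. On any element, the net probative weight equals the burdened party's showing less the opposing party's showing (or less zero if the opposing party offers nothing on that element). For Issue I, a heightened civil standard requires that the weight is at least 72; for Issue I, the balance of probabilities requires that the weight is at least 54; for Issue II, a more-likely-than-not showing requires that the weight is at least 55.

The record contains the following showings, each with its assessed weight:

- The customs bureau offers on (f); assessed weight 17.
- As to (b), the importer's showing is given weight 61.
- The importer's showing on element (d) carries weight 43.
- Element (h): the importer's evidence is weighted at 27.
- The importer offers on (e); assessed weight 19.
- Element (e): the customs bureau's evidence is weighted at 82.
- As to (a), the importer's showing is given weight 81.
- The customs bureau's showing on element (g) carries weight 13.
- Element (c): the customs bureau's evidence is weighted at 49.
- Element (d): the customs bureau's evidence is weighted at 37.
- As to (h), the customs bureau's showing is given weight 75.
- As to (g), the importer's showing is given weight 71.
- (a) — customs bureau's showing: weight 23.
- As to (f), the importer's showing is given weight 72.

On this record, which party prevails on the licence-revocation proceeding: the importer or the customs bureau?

— Issue I —
Stage I.1 (importer, the balance of probabilities, weight is at least 54): (a) net 81−23=58 ≥ 54 — meets; (b) 61 ≥ 54 — meets.
  The importer carries Stage I.1; the customs bureau now bears the burden.
Stage I.2 (customs bureau, the balance of probabilities, weight is at least 54): (c) 49 < 54 — fails.
  Stage I.2 not carried; the customs bureau fails its burden.
The importer prevails on this issue.
— Issue II —
Stage II.1 (importer, a more-likely-than-not showing, weight is at least 55): (f) net 72−17=55 ≥ 55 — meets; (g) net 71−13=58 ≥ 55 — meets.
  All elements met. The burden passes to the customs bureau.
Stage II.2 (customs bureau, a more-likely-than-not showing, weight is at least 55): (h) net 75−27=48 < 55 — fails.
  Stage II.2 not carried; the customs bureau fails its burden.
So the importer prevails on this issue.
Per-issue: Issue I → importer; Issue II → importer. The importer must prevail on at least one issue; overall, the importer prevails.

importer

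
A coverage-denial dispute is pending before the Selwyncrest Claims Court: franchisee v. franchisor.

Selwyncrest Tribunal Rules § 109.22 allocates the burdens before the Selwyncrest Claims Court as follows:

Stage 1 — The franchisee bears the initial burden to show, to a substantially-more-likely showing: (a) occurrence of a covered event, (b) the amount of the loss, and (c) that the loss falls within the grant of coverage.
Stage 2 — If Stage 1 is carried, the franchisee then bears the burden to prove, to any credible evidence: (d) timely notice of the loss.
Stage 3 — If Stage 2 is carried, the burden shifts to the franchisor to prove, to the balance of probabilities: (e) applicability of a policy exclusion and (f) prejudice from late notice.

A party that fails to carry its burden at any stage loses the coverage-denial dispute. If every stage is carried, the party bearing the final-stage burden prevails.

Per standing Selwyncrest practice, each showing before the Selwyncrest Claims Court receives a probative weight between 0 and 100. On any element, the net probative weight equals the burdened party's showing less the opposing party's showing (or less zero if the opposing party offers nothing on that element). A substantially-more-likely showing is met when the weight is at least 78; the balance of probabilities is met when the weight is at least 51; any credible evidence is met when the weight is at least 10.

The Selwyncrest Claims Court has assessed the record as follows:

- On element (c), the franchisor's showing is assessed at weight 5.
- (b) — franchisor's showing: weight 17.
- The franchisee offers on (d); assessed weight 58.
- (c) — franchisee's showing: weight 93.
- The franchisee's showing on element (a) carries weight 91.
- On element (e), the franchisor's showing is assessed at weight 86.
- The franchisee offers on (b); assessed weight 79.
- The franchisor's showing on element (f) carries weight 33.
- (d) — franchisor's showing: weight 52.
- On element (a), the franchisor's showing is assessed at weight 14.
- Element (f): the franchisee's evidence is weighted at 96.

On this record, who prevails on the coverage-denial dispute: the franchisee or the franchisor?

franchisor

Stage 1 — burden on franchisee; standard: a substantially-more-likely showing (weight is at least 78).
    (a): 91 − 14 = 77 < 78 [not met]
    (b): 79 − 17 = 62 < 78 [not met]
    (c): 93 − 5 = 88 ≥ 78 [met]
  The franchisee does not carry Stage 1.
The franchisor prevails.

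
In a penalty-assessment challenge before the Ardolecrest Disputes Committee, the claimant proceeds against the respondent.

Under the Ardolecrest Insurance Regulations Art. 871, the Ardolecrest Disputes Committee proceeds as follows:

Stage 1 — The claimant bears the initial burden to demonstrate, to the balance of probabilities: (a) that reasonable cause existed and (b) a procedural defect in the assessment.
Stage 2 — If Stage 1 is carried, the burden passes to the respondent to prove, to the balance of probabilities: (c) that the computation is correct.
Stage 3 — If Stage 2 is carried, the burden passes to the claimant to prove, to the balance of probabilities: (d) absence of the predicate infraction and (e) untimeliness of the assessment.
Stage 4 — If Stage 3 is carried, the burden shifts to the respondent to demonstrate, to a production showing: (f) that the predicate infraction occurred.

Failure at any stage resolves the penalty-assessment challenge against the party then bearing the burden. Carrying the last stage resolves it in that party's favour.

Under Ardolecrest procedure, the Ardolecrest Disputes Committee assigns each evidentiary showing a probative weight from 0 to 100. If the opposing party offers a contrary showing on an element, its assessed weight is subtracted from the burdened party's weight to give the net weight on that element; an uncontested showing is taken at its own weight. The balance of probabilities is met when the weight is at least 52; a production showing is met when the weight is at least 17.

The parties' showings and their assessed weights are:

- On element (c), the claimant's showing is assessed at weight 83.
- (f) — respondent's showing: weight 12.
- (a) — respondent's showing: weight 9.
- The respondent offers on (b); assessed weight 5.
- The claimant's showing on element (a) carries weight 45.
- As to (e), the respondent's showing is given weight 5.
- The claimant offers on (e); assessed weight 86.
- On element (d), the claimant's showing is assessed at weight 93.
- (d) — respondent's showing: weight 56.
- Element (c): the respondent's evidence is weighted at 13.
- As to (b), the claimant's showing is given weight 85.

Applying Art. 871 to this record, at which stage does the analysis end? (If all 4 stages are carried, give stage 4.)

At Stage 1 the claimant must meet the balance of probabilities (weight is at least 52): on (a) the weight is 45 less the opposing 9 gives net 36, < 52, so (a) does not meet the standard; on (b) the weight is 85 less the opposing 5 gives net 80, ≥ 52, so (b) meets the standard.
  Stage 1 not carried; the claimant fails its burden.
The respondent prevails.

stage 1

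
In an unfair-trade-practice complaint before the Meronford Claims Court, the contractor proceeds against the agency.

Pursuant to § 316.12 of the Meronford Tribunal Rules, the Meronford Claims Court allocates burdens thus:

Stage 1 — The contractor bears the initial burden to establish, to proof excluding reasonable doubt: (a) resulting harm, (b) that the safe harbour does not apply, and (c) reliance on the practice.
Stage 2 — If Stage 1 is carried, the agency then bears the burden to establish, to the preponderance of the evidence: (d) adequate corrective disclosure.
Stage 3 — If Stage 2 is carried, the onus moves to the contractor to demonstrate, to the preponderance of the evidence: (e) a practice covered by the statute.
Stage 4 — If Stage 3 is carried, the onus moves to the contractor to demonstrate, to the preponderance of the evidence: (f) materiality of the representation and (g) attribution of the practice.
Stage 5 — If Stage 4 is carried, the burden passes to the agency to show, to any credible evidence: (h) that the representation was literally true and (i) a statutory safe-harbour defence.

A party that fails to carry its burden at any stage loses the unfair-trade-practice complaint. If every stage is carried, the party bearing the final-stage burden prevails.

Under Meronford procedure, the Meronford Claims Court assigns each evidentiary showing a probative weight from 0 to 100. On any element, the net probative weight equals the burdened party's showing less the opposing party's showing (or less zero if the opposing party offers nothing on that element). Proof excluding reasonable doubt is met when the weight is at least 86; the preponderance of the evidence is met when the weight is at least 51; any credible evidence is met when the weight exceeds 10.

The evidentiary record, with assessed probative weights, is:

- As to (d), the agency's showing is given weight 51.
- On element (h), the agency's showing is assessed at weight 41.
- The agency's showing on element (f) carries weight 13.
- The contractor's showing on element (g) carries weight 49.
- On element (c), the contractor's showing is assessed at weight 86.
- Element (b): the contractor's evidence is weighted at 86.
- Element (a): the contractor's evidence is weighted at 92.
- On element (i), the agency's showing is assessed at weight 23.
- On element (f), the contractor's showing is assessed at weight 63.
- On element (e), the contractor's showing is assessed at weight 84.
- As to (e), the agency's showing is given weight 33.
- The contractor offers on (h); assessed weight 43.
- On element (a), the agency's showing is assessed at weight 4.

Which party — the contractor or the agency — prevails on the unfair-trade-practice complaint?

agency

Stage 1 — burden on contractor; standard: proof excluding reasonable doubt (weight is at least 86).
    (a): 92 − 4 = 88 ≥ 86 [met]
    (b): 86 ≥ 86 [met]
    (c): 86 ≥ 86 [met]
  The contractor carries Stage 1; the agency now bears the burden.
Stage 2 — burden on agency; standard: the preponderance of the evidence (weight is at least 51).
    (d): 51 ≥ 51 [met]
  Stage 2 is satisfied; the onus moves to the contractor.
Stage 3 — burden on contractor; standard: the preponderance of the evidence (weight is at least 51).
    (e): 84 − 33 = 51 ≥ 51 [met]
  Stage 3 carried; the burden remains with the contractor.
Stage 4 — burden on contractor; standard: the preponderance of the evidence (weight is at least 51).
    (f): 63 − 13 = 50 < 51 [not met]
    (g): 49 < 51 [not met]
  Stage 4 not carried; the contractor fails its burden.
So the agency prevails.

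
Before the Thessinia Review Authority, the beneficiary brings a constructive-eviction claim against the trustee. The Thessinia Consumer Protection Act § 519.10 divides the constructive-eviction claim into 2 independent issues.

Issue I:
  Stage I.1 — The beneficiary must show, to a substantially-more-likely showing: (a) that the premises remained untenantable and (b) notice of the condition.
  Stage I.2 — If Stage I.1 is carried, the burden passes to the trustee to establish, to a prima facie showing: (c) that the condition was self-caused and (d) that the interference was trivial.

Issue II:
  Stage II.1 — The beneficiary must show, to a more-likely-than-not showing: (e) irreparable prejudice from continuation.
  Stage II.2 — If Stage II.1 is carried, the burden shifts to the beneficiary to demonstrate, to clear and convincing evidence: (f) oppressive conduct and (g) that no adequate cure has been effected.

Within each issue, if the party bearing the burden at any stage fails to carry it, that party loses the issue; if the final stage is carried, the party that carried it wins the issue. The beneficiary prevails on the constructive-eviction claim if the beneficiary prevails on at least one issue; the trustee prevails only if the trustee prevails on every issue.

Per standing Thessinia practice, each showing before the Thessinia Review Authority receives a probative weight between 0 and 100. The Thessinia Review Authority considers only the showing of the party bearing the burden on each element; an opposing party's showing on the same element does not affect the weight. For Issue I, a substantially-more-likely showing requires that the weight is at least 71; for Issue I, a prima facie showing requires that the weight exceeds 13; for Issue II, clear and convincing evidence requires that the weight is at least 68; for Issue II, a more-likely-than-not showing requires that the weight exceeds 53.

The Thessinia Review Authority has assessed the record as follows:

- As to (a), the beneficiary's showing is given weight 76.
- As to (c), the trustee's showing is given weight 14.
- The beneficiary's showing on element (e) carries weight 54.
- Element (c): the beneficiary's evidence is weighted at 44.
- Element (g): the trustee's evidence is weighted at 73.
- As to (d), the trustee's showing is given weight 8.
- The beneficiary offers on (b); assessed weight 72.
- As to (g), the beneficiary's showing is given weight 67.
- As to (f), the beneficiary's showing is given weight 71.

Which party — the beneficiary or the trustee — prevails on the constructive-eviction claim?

— Issue I —
Stage I.1 (beneficiary, a substantially-more-likely showing, weight is at least 71): (a) 76 ≥ 71 — meets; (b) 72 ≥ 71 — meets.
  Stage I.1 is satisfied; the onus moves to the trustee.
Stage I.2 (trustee, a prima facie showing, weight exceeds 13): (c) 14 (beneficiary's 44 disregarded) > 13 — meets; (d) 8 ≤ 13 — fails.
  Not every element is met, so the trustee fails to carry Stage I.2.
The analysis ends at Stage I.2; the beneficiary prevails on this issue.
— Issue II —
Stage II.1 — burden on beneficiary; standard: a more-likely-than-not showing (weight exceeds 53).
    (e): 54 > 53 [met]
  Stage II.1 carried; the burden remains with the beneficiary.
Stage II.2 — burden on beneficiary; standard: clear and convincing evidence (weight is at least 68).
    (f): 71 ≥ 68 [met]
    (g): 67 (trustee's 73 disregarded) < 68 [not met]
  Stage II.2 not carried; the beneficiary fails its burden.
The trustee prevails on this issue.
Per-issue: Issue I → beneficiary; Issue II → trustee. The beneficiary must prevail on at least one issue; overall, the beneficiary prevails.

beneficiary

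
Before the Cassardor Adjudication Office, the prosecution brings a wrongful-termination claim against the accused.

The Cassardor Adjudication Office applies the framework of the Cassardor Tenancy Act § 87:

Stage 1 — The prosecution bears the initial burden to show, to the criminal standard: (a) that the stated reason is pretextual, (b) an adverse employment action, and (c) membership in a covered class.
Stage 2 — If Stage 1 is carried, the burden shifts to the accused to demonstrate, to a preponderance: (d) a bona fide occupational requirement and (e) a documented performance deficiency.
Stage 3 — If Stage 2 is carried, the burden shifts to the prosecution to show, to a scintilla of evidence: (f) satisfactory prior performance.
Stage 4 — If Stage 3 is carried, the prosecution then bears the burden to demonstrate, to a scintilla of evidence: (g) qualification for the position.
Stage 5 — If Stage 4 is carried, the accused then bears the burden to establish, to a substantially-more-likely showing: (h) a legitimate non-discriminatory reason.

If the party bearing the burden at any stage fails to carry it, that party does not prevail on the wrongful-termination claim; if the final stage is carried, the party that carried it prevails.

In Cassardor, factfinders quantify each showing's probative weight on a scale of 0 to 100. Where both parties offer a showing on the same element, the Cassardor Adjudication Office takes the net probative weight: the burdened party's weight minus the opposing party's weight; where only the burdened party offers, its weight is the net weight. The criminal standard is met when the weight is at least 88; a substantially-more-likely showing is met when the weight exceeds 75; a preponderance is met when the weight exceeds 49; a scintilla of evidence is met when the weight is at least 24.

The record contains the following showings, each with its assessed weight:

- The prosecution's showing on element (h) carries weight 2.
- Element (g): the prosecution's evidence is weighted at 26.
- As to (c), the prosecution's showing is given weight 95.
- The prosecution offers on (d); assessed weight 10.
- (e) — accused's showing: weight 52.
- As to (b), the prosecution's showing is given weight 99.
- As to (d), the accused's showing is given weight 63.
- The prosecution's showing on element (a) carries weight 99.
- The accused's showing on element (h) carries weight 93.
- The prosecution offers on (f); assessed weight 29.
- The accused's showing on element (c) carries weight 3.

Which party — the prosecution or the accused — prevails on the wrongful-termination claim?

At Stage 1 the prosecution must meet the criminal standard (weight is at least 88): on (a) the weight is 99, which does reach 88, so (a) meets the standard; on (b) the weight is 99, which does reach 88, so (b) meets the standard; on (c) the weight is 95 less the opposing 3 gives net 92, which does reach 88, so (c) meets the standard.
  Stage 1 carried; the burden shifts to the accused.
At Stage 2 the accused must meet a preponderance (weight exceeds 49): on (d) the weight is 63 less the opposing 10 gives net 53, > 49, so (d) meets the standard; on (e) the weight is 52, which does exceed 49, so (e) meets the standard.
  Stage 2 carried; the burden shifts to the prosecution.
At Stage 3 the prosecution must meet a scintilla of evidence (weight is at least 24): on (f) the weight is 29, which does reach 24, so (f) meets the standard.
  All elements met. The prosecution retains the burden for Stage 4.
At Stage 4 the prosecution must meet a scintilla of evidence (weight is at least 24): on (g) the weight is 26, which does reach 24, so (g) meets the standard.
  The prosecution carries Stage 4; the accused now bears the burden.
At Stage 5 the accused must meet a substantially-more-likely showing (weight exceeds 75): on (h) the weight is 93 less the opposing 2 gives net 91, > 75, so (h) meets the standard.
  Stage 5 carried; the final stage is satisfied.
Every stage carried; the accused prevails.

accused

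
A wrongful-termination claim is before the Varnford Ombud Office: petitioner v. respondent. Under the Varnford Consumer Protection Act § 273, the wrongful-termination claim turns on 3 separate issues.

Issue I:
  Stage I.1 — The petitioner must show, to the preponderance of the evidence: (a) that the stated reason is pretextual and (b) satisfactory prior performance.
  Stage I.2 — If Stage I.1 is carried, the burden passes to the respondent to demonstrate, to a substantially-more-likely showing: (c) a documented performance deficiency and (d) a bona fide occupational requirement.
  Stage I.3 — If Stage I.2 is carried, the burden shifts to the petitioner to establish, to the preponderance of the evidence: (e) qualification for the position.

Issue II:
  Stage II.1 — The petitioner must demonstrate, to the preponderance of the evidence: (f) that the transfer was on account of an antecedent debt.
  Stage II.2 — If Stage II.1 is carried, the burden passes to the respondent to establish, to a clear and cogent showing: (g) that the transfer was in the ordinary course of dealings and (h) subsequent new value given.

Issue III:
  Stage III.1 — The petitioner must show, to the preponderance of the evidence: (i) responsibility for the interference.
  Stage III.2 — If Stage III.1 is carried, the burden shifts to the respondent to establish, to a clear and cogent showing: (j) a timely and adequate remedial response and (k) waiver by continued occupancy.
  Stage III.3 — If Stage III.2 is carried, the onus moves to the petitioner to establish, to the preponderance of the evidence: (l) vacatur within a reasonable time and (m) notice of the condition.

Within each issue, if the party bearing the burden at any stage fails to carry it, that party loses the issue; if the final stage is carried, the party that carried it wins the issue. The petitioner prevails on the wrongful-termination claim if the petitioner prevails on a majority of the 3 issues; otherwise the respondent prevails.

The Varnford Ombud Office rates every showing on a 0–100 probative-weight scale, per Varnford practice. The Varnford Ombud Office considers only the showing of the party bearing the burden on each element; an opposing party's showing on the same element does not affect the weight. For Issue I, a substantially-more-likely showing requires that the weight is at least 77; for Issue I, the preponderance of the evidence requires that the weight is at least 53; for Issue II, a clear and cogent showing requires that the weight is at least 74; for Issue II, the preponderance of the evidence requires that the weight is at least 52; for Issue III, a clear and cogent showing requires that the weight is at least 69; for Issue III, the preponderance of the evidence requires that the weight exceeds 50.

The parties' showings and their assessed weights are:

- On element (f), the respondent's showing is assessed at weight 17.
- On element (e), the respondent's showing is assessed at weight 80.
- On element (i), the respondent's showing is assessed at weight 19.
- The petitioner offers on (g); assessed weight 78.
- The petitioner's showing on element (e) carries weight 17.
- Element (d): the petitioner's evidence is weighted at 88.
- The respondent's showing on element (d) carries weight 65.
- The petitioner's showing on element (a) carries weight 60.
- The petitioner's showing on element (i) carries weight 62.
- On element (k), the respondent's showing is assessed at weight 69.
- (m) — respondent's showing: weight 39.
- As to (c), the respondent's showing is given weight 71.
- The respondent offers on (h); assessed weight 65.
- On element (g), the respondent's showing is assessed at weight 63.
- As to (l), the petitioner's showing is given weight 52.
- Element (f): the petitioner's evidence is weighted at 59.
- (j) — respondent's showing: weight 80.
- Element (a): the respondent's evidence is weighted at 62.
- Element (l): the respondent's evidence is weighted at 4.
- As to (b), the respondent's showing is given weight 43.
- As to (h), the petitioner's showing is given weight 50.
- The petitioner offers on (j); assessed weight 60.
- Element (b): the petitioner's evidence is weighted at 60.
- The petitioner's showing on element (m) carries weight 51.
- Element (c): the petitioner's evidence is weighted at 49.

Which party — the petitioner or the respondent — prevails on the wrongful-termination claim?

— Issue I —
Stage I.1 (petitioner, the preponderance of the evidence, weight is at least 53): (a) 60 (respondent's 62 disregarded) ≥ 53 — meets; (b) 60 (respondent's 43 disregarded) ≥ 53 — meets.
  The petitioner carries Stage I.1; the respondent now bears the burden.
Stage I.2 (respondent, a substantially-more-likely showing, weight is at least 77): (c) 71 (petitioner's 49 disregarded) < 77 — fails; (d) 65 (petitioner's 88 disregarded) < 77 — fails.
  The respondent does not carry Stage I.2.
So the petitioner prevails on this issue.
— Issue II —
Stage II.1 (petitioner, the preponderance of the evidence, weight is at least 52): (f) 59 (respondent's 17 disregarded) ≥ 52 — meets.
  Stage II.1 carried; the burden shifts to the respondent.
Stage II.2 (respondent, a clear and cogent showing, weight is at least 74): (g) 63 (petitioner's 78 disregarded) < 74 — fails; (h) 65 (petitioner's 50 disregarded) < 74 — fails.
  The respondent does not carry Stage II.2.
So the petitioner prevails on this issue.
— Issue III —
Stage III.1 (petitioner, the preponderance of the evidence, weight exceeds 50): (i) 62 (respondent's 19 disregarded) > 50 — meets.
  The petitioner carries Stage III.1; the respondent now bears the burden.
Stage III.2 (respondent, a clear and cogent showing, weight is at least 69): (j) 80 (petitioner's 60 disregarded) ≥ 69 — meets; (k) 69 ≥ 69 — meets.
  All elements met. The burden passes to the petitioner.
Stage III.3 (petitioner, the preponderance of the evidence, weight exceeds 50): (l) 52 (respondent's 4 disregarded) > 50 — meets; (m) 51 (respondent's 39 disregarded) > 50 — meets.
  All elements met at the final stage.
With every stage satisfied, the petitioner prevails on this issue.
Per-issue: Issue I → petitioner; Issue II → petitioner; Issue III → petitioner. The petitioner must prevail on a majority of issues; overall, the petitioner prevails.

petitioner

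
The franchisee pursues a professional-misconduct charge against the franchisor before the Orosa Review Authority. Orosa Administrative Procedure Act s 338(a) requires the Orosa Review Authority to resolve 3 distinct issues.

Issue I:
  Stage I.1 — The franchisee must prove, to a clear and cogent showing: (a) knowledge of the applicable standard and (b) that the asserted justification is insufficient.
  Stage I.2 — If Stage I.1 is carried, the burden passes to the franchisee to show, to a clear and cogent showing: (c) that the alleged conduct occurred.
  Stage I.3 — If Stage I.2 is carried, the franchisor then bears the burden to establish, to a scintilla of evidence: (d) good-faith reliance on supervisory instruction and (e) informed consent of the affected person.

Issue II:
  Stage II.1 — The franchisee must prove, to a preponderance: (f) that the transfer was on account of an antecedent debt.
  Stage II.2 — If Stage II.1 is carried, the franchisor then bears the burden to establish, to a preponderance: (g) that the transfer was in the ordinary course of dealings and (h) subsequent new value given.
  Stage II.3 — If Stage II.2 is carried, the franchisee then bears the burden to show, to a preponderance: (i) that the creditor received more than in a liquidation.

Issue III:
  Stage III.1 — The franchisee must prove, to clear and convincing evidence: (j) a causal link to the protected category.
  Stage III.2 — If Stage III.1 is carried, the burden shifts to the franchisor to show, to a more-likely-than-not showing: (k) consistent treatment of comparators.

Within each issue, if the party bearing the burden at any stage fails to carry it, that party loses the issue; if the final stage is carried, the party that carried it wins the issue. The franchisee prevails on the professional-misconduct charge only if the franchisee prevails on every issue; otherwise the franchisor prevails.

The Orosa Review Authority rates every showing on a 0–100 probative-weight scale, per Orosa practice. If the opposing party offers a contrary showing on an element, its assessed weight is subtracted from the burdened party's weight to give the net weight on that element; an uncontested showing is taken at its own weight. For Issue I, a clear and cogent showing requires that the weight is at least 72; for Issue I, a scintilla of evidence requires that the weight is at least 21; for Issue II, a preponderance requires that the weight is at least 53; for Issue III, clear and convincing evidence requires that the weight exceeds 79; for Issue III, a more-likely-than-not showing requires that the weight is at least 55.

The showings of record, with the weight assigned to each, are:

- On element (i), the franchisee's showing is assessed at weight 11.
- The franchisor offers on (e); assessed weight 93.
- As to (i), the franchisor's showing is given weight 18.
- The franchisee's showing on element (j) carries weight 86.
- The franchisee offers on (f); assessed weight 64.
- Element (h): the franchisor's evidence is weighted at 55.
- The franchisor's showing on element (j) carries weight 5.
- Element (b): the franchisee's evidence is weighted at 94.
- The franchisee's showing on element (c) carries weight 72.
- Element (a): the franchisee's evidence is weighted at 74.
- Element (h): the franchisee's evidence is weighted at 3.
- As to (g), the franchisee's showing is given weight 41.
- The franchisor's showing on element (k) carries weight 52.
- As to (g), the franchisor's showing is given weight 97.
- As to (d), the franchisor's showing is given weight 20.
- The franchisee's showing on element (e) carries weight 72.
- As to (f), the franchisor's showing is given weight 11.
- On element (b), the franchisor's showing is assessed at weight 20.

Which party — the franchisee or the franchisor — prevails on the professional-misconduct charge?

— Issue I —
Stage I.1 (franchisee, a clear and cogent showing, weight is at least 72): (a) 74 ≥ 72 — meets; (b) net 94−20=74 ≥ 72 — meets.
  All elements met. The franchisee retains the burden for Stage I.2.
Stage I.2 (franchisee, a clear and cogent showing, weight is at least 72): (c) 72 ≥ 72 — meets.
  The franchisee carries Stage I.2; the franchisor now bears the burden.
Stage I.3 (franchisor, a scintilla of evidence, weight is at least 21): (d) 20 < 21 — fails; (e) net 93−72=21 ≥ 21 — meets.
  Stage I.3 not carried; the franchisor fails its burden.
So the franchisee prevails on this issue.
— Issue II —
Stage II.1 — burden on franchisee; standard: a preponderance (weight is at least 53).
    (f): 64 − 11 = 53 ≥ 53 [met]
  Stage II.1 is satisfied; the onus moves to the franchisor.
Stage II.2 — burden on franchisor; standard: a preponderance (weight is at least 53).
    (g): 97 − 41 = 56 ≥ 53 [met]
    (h): 55 − 3 = 52 < 53 [not met]
  Not every element is met, so the franchisor fails to carry Stage II.2.
The analysis ends at Stage II.2; the franchisee prevails on this issue.
— Issue III —
Stage III.1 — burden on franchisee; standard: clear and convincing evidence (weight exceeds 79).
    (j): 86 − 5 = 81 > 79 [met]
  The franchisee carries Stage III.1; the franchisor now bears the burden.
Stage III.2 — burden on franchisor; standard: a more-likely-than-not showing (weight is at least 55).
    (k): 52 < 55 [not met]
  Not every element is met, so the franchisor fails to carry Stage III.2.
So the franchisee prevails on this issue.
Per-issue: Issue I → franchisee; Issue II → franchisee; Issue III → franchisee. The franchisee must prevail on every issue; overall, the franchisee prevails.

franchisee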